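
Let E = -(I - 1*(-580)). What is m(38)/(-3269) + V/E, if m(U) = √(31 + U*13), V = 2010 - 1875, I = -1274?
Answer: 135/694 - 5*√21/3269 ≈ 0.18752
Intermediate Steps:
E = 694 (E = -(-1274 - 1*(-580)) = -(-1274 + 580) = -1*(-694) = 694)
V = 135
m(U) = √(31 + 13*U)
m(38)/(-3269) + V/E = √(31 + 13*38)/(-3269) + 135/694 = √(31 + 494)*(-1/3269) + 135*(1/694) = √525*(-1/3269) + 135/694 = (5*√21)*(-1/3269) + 135/694 = -5*√21/3269 + 135/694 = 135/694 - 5*√21/3269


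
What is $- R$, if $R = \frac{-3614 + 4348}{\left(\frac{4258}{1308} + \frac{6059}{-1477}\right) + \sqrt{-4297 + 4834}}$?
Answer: $- \frac{580010352394116}{500391987908459} - \frac{684876945598776 \sqrt{537}}{500391987908459} \approx -32.876$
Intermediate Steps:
$R = \frac{734}{- \frac{818053}{965958} + \sqrt{537}}$ ($R = \frac{734}{\left(4258 \cdot \frac{1}{1308} + 6059 \left(- \frac{1}{1477}\right)\right) + \sqrt{537}} = \frac{734}{\left(\frac{2129}{654} - \frac{6059}{1477}\right) + \sqrt{537}} = \frac{734}{- \frac{818053}{965958} + \sqrt{537}} \approx 32.876$)
$- R = - (\frac{580010352394116}{500391987908459} + \frac{684876945598776 \sqrt{537}}{500391987908459}) = - \frac{580010352394116}{500391987908459} - \frac{684876945598776 \sqrt{537}}{500391987908459}$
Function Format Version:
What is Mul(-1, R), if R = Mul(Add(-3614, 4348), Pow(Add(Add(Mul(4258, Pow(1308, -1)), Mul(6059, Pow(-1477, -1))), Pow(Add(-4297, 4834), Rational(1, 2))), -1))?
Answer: Add(Rational(-580010352394116, 500391987908459), Mul(Rational(-684876945598776, 500391987908459), Pow(537, Rational(1, 2)))) ≈ -32.876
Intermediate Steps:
R = Mul(734, Pow(Add(Rational(-818053, 965958), Pow(537, Rational(1, 2))), -1)) (R = Mul(734, Pow(Add(Add(Mul(4258, Rational(1, 1308)), Mul(6059, Rational(-1, 1477))), Pow(537, Rational(1, 2))), -1)) = Mul(734, Pow(Add(Add(Rational(2129, 654), Rational(-6059, 1477)), Pow(537, Rational(1, 2))), -1)) = Mul(734, Pow(Add(Rational(-818053, 965958), Pow(537, Rational(1, 2))), -1)) ≈ 32.876)
Mul(-1, R) = Mul(-1, Add(Rational(580010352394116, 500391987908459), Mul(Rational(684876945598776, 500391987908459), Pow(537, Rational(1, 2))))) = Add(Rational(-580010352394116, 500391987908459), Mul(Rational(-684876945598776, 500391987908459), Pow(537, Rational(1, 2))))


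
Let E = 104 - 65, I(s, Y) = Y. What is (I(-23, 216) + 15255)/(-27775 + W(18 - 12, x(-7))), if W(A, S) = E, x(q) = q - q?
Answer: -15471/27736 ≈ -0.55779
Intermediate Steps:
x(q) = 0
E = 39
W(A, S) = 39
(I(-23, 216) + 15255)/(-27775 + W(18 - 12, x(-7))) = (216 + 15255)/(-27775 + 39) = 15471/(-27736) = 15471*(-1/27736) = -15471/27736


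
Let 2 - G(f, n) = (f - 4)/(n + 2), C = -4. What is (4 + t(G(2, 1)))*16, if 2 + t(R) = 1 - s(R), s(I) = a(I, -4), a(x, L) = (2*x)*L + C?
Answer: 1360/3 ≈ 453.33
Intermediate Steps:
a(x, L) = -4 + 2*L*x (a(x, L) = (2*x)*L - 4 = 2*L*x - 4 = -4 + 2*L*x)
s(I) = -4 - 8*I (s(I) = -4 + 2*(-4)*I = -4 - 8*I)
G(f, n) = 2 - (-4 + f)/(2 + n) (G(f, n) = 2 - (f - 4)/(n + 2) = 2 - (-4 + f)/(2 + n))
t(R) = 3 + 8*R (t(R) = -2 + (1 - (-4 - 8*R)) = -2 + (1 + (4 + 8*R)) = -2 + (5 + 8*R) = 3 + 8*R)
(4 + t(G(2, 1)))*16 = (4 + (3 + 8*((8 - 1*2 + 2*1)/(2 + 1))))*16 = (4 + (3 + 8*((8 - 2 + 2)/3)))*16 = (4 + (3 + 8*((⅓)*8)))*16 = (4 + (3 + 8*(8/3)))*16 = (4 + (3 + 64/3))*16 = (4 + 73/3)*16 = (85/3)*16 = 1360/3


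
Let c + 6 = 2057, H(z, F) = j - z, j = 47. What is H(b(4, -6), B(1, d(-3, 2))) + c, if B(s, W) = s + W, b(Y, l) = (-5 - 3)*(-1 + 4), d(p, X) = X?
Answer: 2122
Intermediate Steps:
b(Y, l) = -24 (b(Y, l) = -8*3 = -24)
B(s, W) = W + s
H(z, F) = 47 - z
c = 2051 (c = -6 + 2057 = 2051)
H(b(4, -6), B(1, d(-3, 2))) + c = (47 - 1*(-24)) + 2051 = (47 + 24) + 2051 = 71 + 2051 = 2122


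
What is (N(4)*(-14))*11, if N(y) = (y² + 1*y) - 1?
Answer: -2926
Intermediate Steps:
N(y) = -1 + y + y² (N(y) = (y² + y) - 1 = (y + y²) - 1 = -1 + y + y²)
(N(4)*(-14))*11 = ((-1 + 4 + 4²)*(-14))*11 = ((-1 + 4 + 16)*(-14))*11 = (19*(-14))*11 = -266*11 = -2926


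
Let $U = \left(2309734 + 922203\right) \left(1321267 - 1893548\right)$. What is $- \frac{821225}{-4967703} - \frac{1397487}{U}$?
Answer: $\frac{1518925106473316186}{9188144930946421791} \approx 0.16531$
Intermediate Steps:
$U = -1849576138297$ ($U = 3231937 \left(-572281\right) = -1849576138297$)
$- \frac{821225}{-4967703} - \frac{1397487}{U} = - \frac{821225}{-4967703} - \frac{1397487}{-1849576138297} = \left(-821225\right) \left(- \frac{1}{4967703}\right) - - \frac{1397487}{1849576138297} = \frac{821225}{4967703} + \frac{1397487}{1849576138297} = \frac{1518925106473316186}{9188144930946421791}$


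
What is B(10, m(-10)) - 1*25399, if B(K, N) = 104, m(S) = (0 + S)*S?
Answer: -25295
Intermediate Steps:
m(S) = S² (m(S) = S*S = S²)
B(10, m(-10)) - 1*25399 = 104 - 1*25399 = 104 - 25399 = -25295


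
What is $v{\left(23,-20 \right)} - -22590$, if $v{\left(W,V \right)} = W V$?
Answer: $22130$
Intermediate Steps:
$v{\left(W,V \right)} = V W$
$v{\left(23,-20 \right)} - -22590 = \left(-20\right) 23 - -22590 = -460 + 22590 = 22130$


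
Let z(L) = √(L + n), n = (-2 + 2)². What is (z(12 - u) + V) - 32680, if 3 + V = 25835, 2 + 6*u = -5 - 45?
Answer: -6848 + √186/3 ≈ -6843.5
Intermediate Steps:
n = 0 (n = 0² = 0)
u = -26/3 (u = -⅓ + (-5 - 45)/6 = -⅓ + (⅙)*(-50) = -⅓ - 25/3 = -26/3 ≈ -8.6667)
z(L) = √L (z(L) = √(L + 0) = √L)
V = 25832 (V = -3 + 25835 = 25832)
(z(12 - u) + V) - 32680 = (√(12 - 1*(-26/3)) + 25832) - 32680 = (√(12 + 26/3) + 25832) - 32680 = (√(62/3) + 25832) - 32680 = (√186/3 + 25832) - 32680 = (25832 + √186/3) - 32680 = -6848 + √186/3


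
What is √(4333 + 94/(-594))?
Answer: √42466182/99 ≈ 65.824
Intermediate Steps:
√(4333 + 94/(-594)) = √(4333 + 94*(-1/594)) = √(4333 - 47/297) = √(1286854/297) = √42466182/99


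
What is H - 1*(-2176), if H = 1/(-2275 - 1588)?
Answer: 8405887/3863 ≈ 2176.0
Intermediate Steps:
H = -1/3863 (H = 1/(-3863) = -1/3863 ≈ -0.00025887)
H - 1*(-2176) = -1/3863 - 1*(-2176) = -1/3863 + 2176 = 8405887/3863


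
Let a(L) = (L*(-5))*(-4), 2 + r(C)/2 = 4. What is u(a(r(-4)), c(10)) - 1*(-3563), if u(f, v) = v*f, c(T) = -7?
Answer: 3003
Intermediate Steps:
r(C) = 4 (r(C) = -4 + 2*4 = -4 + 8 = 4)
a(L) = 20*L (a(L) = -5*L*(-4) = 20*L)
u(f, v) = f*v
u(a(r(-4)), c(10)) - 1*(-3563) = (20*4)*(-7) - 1*(-3563) = 80*(-7) + 3563 = -560 + 3563 = 3003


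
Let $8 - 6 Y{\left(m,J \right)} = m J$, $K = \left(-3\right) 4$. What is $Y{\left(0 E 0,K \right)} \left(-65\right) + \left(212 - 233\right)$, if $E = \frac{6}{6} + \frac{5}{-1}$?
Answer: $- \frac{323}{3} \approx -107.67$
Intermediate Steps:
$K = -12$
$E = -4$ ($E = 6 \cdot \frac{1}{6} + 5 \left(-1\right) = 1 - 5 = -4$)
$Y{\left(m,J \right)} = \frac{4}{3} - \frac{J m}{6}$ ($Y{\left(m,J \right)} = \frac{4}{3} - \frac{m J}{6} = \frac{4}{3} - \frac{J m}{6}$)
$Y{\left(0 E 0,K \right)} \left(-65\right) + \left(212 - 233\right) = \left(\frac{4}{3} - - 2 \cdot 0 \left(-4\right) 0\right) \left(-65\right) + \left(212 - 233\right) = \left(\frac{4}{3} - - 2 \cdot 0 \cdot 0\right) \left(-65\right) - 21 = \left(\frac{4}{3} - \left(-2\right) 0\right) \left(-65\right) - 21 = \left(\frac{4}{3} + 0\right) \left(-65\right) - 21 = \frac{4}{3} \left(-65\right) - 21 = - \frac{260}{3} - 21 = - \frac{323}{3}$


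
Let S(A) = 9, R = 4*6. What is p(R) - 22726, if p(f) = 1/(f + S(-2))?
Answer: -749957/33 ≈ -22726.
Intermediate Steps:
R = 24
p(f) = 1/(9 + f) (p(f) = 1/(f + 9) = 1/(9 + f))
p(R) - 22726 = 1/(9 + 24) - 22726 = 1/33 - 22726 = -749957/33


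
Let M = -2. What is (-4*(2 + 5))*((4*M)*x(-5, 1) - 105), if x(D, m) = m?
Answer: 3164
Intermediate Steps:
(-4*(2 + 5))*((4*M)*x(-5, 1) - 105) = (-4*(2 + 5))*((4*(-2))*1 - 105) = (-4*7)*(-8*1 - 105) = -28*(-8 - 105) = -28*(-113) = 3164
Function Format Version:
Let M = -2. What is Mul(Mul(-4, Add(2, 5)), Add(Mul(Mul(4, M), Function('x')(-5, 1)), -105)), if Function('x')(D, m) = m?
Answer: 3164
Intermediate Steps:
Mul(Mul(-4, Add(2, 5)), Add(Mul(Mul(4, M), Function('x')(-5, 1)), -105)) = Mul(Mul(-4, Add(2, 5)), Add(Mul(Mul(4, -2), 1), -105)) = Mul(Mul(-4, 7), Add(Mul(-8, 1), -105)) = Mul(-28, Add(-8, -105)) = Mul(-28, -113) = 3164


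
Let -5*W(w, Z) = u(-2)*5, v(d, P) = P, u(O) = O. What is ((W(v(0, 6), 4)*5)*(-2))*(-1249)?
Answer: 24980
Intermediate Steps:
W(w, Z) = 2 (W(w, Z) = -(-2)*5/5 = -⅕*(-10) = 2)
((W(v(0, 6), 4)*5)*(-2))*(-1249) = ((2*5)*(-2))*(-1249) = (10*(-2))*(-1249) = -20*(-1249) = 24980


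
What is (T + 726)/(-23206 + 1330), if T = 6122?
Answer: -1712/5469 ≈ -0.31304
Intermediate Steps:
(T + 726)/(-23206 + 1330) = (6122 + 726)/(-23206 + 1330) = 6848/(-21876) = 6848*(-1/21876) = -1712/5469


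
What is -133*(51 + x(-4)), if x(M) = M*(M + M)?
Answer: -11039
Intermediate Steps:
x(M) = 2*M² (x(M) = M*(2*M) = 2*M²)
-133*(51 + x(-4)) = -133*(51 + 2*(-4)²) = -133*(51 + 2*16) = -133*(51 + 32) = -133*83 = -11039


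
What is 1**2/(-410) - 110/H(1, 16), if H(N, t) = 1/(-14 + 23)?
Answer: -405901/410 ≈ -990.00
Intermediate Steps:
H(N, t) = 1/9
1**2/(-410) - 110/H(1, 16) = 1**2/(-410) - 110/1/9 = 1*(-1/410) - 110*9 = -1/410 - 990 = -405901/410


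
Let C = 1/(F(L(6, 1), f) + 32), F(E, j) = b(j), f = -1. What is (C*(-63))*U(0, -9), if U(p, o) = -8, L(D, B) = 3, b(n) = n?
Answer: 504/31 ≈ 16.258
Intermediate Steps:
F(E, j) = j
C = 1/31 (C = 1/(-1 + 32) = 1/31 ≈ 0.032258)
(C*(-63))*U(0, -9) = ((1/31)*(-63))*(-8) = -63/31*(-8) = 504/31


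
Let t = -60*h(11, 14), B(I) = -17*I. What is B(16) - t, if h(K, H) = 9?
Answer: 268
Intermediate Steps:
t = -540 (t = -60*9 = -540)
B(16) - t = -17*16 - 1*(-540) = -272 + 540 = 268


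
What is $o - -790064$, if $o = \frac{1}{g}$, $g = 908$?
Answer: $\frac{717378113}{908} \approx 7.9006 \cdot 10^{5}$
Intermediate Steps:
$o = \frac{1}{908} \approx 0.0011013$
$o - -790064 = \frac{1}{908} - -790064 = \frac{1}{908} + 790064 = \frac{717378113}{908}$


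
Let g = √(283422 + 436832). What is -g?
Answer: -√720254 ≈ -848.68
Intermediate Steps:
g = √720254 ≈ 848.68
-g = -√720254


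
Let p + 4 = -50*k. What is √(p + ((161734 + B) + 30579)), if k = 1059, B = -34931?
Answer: 2*√26107 ≈ 323.15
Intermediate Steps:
p = -52954 (p = -4 - 50*1059 = -4 - 52950 = -52954)
√(p + ((161734 + B) + 30579)) = √(-52954 + ((161734 - 34931) + 30579)) = √(-52954 + (126803 + 30579)) = √(-52954 + 157382) = √104428 = 2*√26107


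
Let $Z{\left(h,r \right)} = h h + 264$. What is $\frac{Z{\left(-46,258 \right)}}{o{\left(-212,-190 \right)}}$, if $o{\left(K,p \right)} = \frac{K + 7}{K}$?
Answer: $\frac{100912}{41} \approx 2461.3$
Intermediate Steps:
$o{\left(K,p \right)} = \frac{7 + K}{K}$
$Z{\left(h,r \right)} = 264 + h^{2}$ ($Z{\left(h,r \right)} = h^{2} + 264 = 264 + h^{2}$)
$\frac{Z{\left(-46,258 \right)}}{o{\left(-212,-190 \right)}} = \frac{264 + \left(-46\right)^{2}}{\frac{1}{-212} \left(7 - 212\right)} = \frac{264 + 2116}{\left(- \frac{1}{212}\right) \left(-205\right)} = \frac{2380}{\frac{205}{212}} = 2380 \cdot \frac{212}{205} = \frac{100912}{41}$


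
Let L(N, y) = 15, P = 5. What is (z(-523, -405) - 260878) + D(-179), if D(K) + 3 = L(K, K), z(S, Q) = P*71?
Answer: -260511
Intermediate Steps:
z(S, Q) = 355 (z(S, Q) = 5*71 = 355)
D(K) = 12 (D(K) = -3 + 15 = 12)
(z(-523, -405) - 260878) + D(-179) = (355 - 260878) + 12 = -260523 + 12 = -260511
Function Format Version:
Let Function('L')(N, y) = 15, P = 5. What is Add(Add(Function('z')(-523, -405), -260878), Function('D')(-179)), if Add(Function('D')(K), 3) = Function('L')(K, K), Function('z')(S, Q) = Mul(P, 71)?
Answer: -260511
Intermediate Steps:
Function('z')(S, Q) = 355 (Function('z')(S, Q) = Mul(5, 71) = 355)
Function('D')(K) = 12 (Function('D')(K) = Add(-3, 15) = 12)
Add(Add(Function('z')(-523, -405), -260878), Function('D')(-179)) = Add(Add(355, -260878), 12) = Add(-260523, 12) = -260511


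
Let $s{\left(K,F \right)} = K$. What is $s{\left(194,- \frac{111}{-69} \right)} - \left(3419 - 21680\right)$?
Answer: $18455$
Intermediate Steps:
$s{\left(194,- \frac{111}{-69} \right)} - \left(3419 - 21680\right) = 194 - \left(3419 - 21680\right) = 194 - -18261 = 194 + 18261 = 18455$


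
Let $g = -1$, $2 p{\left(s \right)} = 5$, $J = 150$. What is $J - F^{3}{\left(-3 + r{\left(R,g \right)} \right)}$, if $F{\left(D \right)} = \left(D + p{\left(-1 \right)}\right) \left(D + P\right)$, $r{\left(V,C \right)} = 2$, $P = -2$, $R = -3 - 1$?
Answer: $\frac{1929}{8} \approx 241.13$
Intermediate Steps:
$R = -4$ ($R = -3 - 1 = -4$)
$p{\left(s \right)} = \frac{5}{2}$ ($p{\left(s \right)} = \frac{1}{2} \cdot 5 = \frac{5}{2}$)
$F{\left(D \right)} = \left(-2 + D\right) \left(\frac{5}{2} + D\right)$ ($F{\left(D \right)} = \left(D + \frac{5}{2}\right) \left(D - 2\right) = \left(\frac{5}{2} + D\right) \left(-2 + D\right) = \left(-2 + D\right) \left(\frac{5}{2} + D\right)$)
$J - F^{3}{\left(-3 + r{\left(R,g \right)} \right)} = 150 - \left(-5 + \left(-3 + 2\right)^{2} + \frac{-3 + 2}{2}\right)^{3} = 150 - \left(-5 + \left(-1\right)^{2} + \frac{1}{2} \left(-1\right)\right)^{3} = 150 - \left(-5 + 1 - \frac{1}{2}\right)^{3} = 150 - \left(- \frac{9}{2}\right)^{3} = 150 - - \frac{729}{8} = 150 + \frac{729}{8} = \frac{1929}{8}$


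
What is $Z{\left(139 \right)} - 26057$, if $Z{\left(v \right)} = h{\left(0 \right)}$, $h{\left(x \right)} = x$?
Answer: $-26057$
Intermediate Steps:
$Z{\left(v \right)} = 0$
$Z{\left(139 \right)} - 26057 = 0 - 26057 = -26057$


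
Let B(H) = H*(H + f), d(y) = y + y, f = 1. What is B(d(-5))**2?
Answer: 8100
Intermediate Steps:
d(y) = 2*y
B(H) = H*(1 + H) (B(H) = H*(H + 1) = H*(1 + H))
B(d(-5))**2 = ((2*(-5))*(1 + 2*(-5)))**2 = (-10*(1 - 10))**2 = (-10*(-9))**2 = 90**2 = 8100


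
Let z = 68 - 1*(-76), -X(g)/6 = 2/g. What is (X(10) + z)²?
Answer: 509796/25 ≈ 20392.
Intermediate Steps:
X(g) = -12/g
z = 144 (z = 68 + 76 = 144)
(X(10) + z)² = (-12/10 + 144)² = (-12*⅒ + 144)² = (-6/5 + 144)² = (714/5)² = 509796/25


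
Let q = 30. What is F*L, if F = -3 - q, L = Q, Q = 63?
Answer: -2079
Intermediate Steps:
L = 63
F = -33 (F = -3 - 1*30 = -3 - 30 = -33)
F*L = -33*63 = -2079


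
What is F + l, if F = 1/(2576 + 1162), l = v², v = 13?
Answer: 631723/3738 ≈ 169.00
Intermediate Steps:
l = 169 (l = 13² = 169)
F = 1/3738 ≈ 0.00026752
F + l = 1/3738 + 169 = 631723/3738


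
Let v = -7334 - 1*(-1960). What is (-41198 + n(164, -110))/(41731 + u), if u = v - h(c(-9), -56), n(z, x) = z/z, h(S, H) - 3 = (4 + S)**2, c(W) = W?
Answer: -41197/36329 ≈ -1.1340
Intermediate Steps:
v = -5374 (v = -7334 + 1960 = -5374)
h(S, H) = 3 + (4 + S)**2
n(z, x) = 1
u = -5402 (u = -5374 - (3 + (4 - 9)**2) = -5374 - (3 + (-5)**2) = -5374 - (3 + 25) = -5374 - 1*28 = -5374 - 28 = -5402)
(-41198 + n(164, -110))/(41731 + u) = (-41198 + 1)/(41731 - 5402) = -41197/36329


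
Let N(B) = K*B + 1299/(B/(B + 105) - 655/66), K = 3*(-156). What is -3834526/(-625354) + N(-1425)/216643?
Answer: 1456666346920343/158171226531185 ≈ 9.2094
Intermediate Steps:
K = -468
N(B) = -468*B + 1299/(-655/66 + B/(105 + B)) (N(B) = -468*B + 1299/(B/(B + 105) - 655/66) = -468*B + 1299/(B/(105 + B) - 655*1/66) = -468*B + 1299/(B/(105 + B) - 655/66) = -468*B + 1299/(-655/66 + B/(105 + B)))
-3834526/(-625354) + N(-1425)/216643 = -3834526/(-625354) + (18*(-500115 - 1792913*(-1425) - 15314*(-1425)²)/(68775 + 589*(-1425)))/216643 = -3834526*(-1/625354) + (18*(-500115 + 2554901025 - 15314*2030625)/(68775 - 839325))*(1/216643) = 1917263/312677 + (18*(-500115 + 2554901025 - 31096991250)/(-770550))*(1/216643) = 1917263/312677 + (18*(-1/770550)*(-28542590340))*(1/216643) = 1917263/312677 + (1556868564/2335)*(1/216643) = 1917263/312677 + 1556868564/505861405 = 1456666346920343/158171226531185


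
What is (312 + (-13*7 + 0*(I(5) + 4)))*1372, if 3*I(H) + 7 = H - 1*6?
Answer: 303212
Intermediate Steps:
I(H) = -13/3 + H/3 (I(H) = -7/3 + (H - 1*6)/3 = -7/3 + (H - 6)/3 = -7/3 + (-6 + H)/3 = -7/3 + (-2 + H/3) = -13/3 + H/3)
(312 + (-13*7 + 0*(I(5) + 4)))*1372 = (312 + (-13*7 + 0*((-13/3 + (⅓)*5) + 4)))*1372 = (312 + (-91 + 0*((-13/3 + 5/3) + 4)))*1372 = (312 + (-91 + 0*(-8/3 + 4)))*1372 = (312 + (-91 + 0*(4/3)))*1372 = (312 + (-91 + 0))*1372 = (312 - 91)*1372 = 221*1372 = 303212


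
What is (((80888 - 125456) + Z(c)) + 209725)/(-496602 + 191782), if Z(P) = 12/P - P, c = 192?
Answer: -2639441/4877120 ≈ -0.54119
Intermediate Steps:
Z(P) = -P + 12/P
(((80888 - 125456) + Z(c)) + 209725)/(-496602 + 191782) = (((80888 - 125456) + (-1*192 + 12/192)) + 209725)/(-496602 + 191782) = ((-44568 + (-192 + 12*(1/192))) + 209725)/(-304820) = ((-44568 + (-192 + 1/16)) + 209725)*(-1/304820) = ((-44568 - 3071/16) + 209725)*(-1/304820) = (-716159/16 + 209725)*(-1/304820) = (2639441/16)*(-1/304820) = -2639441/4877120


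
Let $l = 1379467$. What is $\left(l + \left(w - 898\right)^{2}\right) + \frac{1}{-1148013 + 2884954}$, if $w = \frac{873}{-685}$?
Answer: $\frac{1783386974443531269}{815016140725} \approx 2.1882 \cdot 10^{6}$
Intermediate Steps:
$w = - \frac{873}{685}$ ($w = 873 \left(- \frac{1}{685}\right) = - \frac{873}{685} \approx -1.2745$)
$\left(l + \left(w - 898\right)^{2}\right) + \frac{1}{-1148013 + 2884954} = \left(1379467 + \left(- \frac{873}{685} - 898\right)^{2}\right) + \frac{1}{-1148013 + 2884954} = \left(1379467 + \left(- \frac{616003}{685}\right)^{2}\right) + \frac{1}{1736941} = \left(1379467 + \frac{379459696009}{469225}\right) + \frac{1}{1736941} = \frac{1026740099084}{469225} + \frac{1}{1736941} = \frac{1783386974443531269}{815016140725}$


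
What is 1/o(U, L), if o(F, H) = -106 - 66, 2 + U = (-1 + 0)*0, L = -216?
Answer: -1/172 ≈ -0.0058140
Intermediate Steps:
U = -2 (U = -2 + (-1 + 0)*0 = -2 - 1*0 = -2 + 0 = -2)
o(F, H) = -172
1/o(U, L) = 1/(-172) = -1/172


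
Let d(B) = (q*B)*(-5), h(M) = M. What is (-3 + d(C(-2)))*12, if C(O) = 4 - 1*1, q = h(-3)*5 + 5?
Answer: 1764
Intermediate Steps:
q = -10 (q = -3*5 + 5 = -15 + 5 = -10)
C(O) = 3 (C(O) = 4 - 1 = 3)
d(B) = 50*B (d(B) = -10*B*(-5) = 50*B)
(-3 + d(C(-2)))*12 = (-3 + 50*3)*12 = (-3 + 150)*12 = 147*12 = 1764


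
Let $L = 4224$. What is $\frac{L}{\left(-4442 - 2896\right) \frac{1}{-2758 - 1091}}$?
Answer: $\frac{2709696}{1223} \approx 2215.6$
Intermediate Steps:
$\frac{L}{\left(-4442 - 2896\right) \frac{1}{-2758 - 1091}} = \frac{4224}{\left(-4442 - 2896\right) \frac{1}{-2758 - 1091}} = \frac{4224}{\left(-7338\right) \frac{1}{-3849}} = \frac{4224}{\left(-7338\right) \left(- \frac{1}{3849}\right)} = \frac{4224}{\frac{2446}{1283}} = 4224 \cdot \frac{1283}{2446} = \frac{2709696}{1223}$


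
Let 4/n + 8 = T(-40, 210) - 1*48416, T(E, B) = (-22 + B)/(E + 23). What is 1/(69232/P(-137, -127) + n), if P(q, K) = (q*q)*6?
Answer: 11590739643/7124711765 ≈ 1.6268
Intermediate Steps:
T(E, B) = (-22 + B)/(23 + E)
P(q, K) = 6*q² (P(q, K) = q²*6 = 6*q²)
n = -17/205849 (n = 4/(-8 + ((-22 + 210)/(23 - 40) - 1*48416)) = 4/(-8 + (188/(-17) - 48416)) = 4/(-8 + (-1/17*188 - 48416)) = 4/(-8 + (-188/17 - 48416)) = 4/(-8 - 823260/17) = 4/(-823396/17) = 4*(-17/823396) = -17/205849 ≈ -8.2585e-5)
1/(69232/P(-137, -127) + n) = 1/(69232/((6*(-137)²)) - 17/205849) = 1/(69232/((6*18769)) - 17/205849) = 1/(69232/112614 - 17/205849) = 1/(69232*(1/112614) - 17/205849) = 1/(34616/56307 - 17/205849) = 1/(7124711765/11590739643) = 11590739643/7124711765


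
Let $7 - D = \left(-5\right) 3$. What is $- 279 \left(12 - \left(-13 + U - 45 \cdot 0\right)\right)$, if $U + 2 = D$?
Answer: $-1395$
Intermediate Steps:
$D = 22$ ($D = 7 - \left(-5\right) 3 = 7 - -15 = 7 + 15 = 22$)
$U = 20$ ($U = -2 + 22 = 20$)
$- 279 \left(12 - \left(-13 + U - 45 \cdot 0\right)\right) = - 279 \left(12 - \left(7 - 45 \cdot 0\right)\right) = - 279 \left(12 + \left(\left(15 \cdot 0 + 13\right) - 20\right)\right) = - 279 \left(12 + \left(\left(0 + 13\right) - 20\right)\right) = - 279 \left(12 + \left(13 - 20\right)\right) = - 279 \left(12 - 7\right) = \left(-279\right) 5 = -1395$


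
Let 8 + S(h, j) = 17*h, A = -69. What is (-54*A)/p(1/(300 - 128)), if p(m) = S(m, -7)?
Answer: -71208/151 ≈ -471.58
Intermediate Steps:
S(h, j) = -8 + 17*h
p(m) = -8 + 17*m
(-54*A)/p(1/(300 - 128)) = (-54*(-69))/(-8 + 17/(300 - 128)) = 3726/(-8 + 17/172) = 3726/(-1359/172) = 3726*(-172/1359) = -71208/151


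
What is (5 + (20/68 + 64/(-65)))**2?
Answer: 22676644/1221025 ≈ 18.572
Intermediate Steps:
(5 + (20/68 + 64/(-65)))**2 = (5 + (20*(1/68) + 64*(-1/65)))**2 = (5 + (5/17 - 64/65))**2 = (5 - 763/1105)**2 = (4762/1105)**2 = 22676644/1221025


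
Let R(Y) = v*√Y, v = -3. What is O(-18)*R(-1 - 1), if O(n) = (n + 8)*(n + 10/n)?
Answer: -1670*I*√2/3 ≈ -787.25*I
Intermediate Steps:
O(n) = (8 + n)*(n + 10/n)
R(Y) = -3*√Y
O(-18)*R(-1 - 1) = (10 + (-18)² + 8*(-18) + 80/(-18))*(-3*√(-1 - 1)) = (10 + 324 - 144 + 80*(-1/18))*(-3*I*√2) = (10 + 324 - 144 - 40/9)*(-3*I*√2) = 1670*(-3*I*√2)/9 = -1670*I*√2/3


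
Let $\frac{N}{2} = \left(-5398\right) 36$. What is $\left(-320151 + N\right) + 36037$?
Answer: $-672770$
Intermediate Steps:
$N = -388656$ ($N = 2 \left(\left(-5398\right) 36\right) = 2 \left(-194328\right) = -388656$)
$\left(-320151 + N\right) + 36037 = \left(-320151 - 388656\right) + 36037 = -708807 + 36037 = -672770$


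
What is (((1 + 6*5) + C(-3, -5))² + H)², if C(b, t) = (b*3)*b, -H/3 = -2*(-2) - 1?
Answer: 11256025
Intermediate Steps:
H = -9 (H = -3*(-2*(-2) - 1) = -3*(4 - 1) = -3*3 = -9)
C(b, t) = 3*b² (C(b, t) = (3*b)*b = 3*b²)
(((1 + 6*5) + C(-3, -5))² + H)² = (((1 + 6*5) + 3*(-3)²)² - 9)² = (((1 + 30) + 3*9)² - 9)² = ((31 + 27)² - 9)² = (58² - 9)² = (3364 - 9)² = 3355² = 11256025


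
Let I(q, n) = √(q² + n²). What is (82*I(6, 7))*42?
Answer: 3444*√85 ≈ 31752.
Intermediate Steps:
I(q, n) = √(n² + q²)
(82*I(6, 7))*42 = (82*√(7² + 6²))*42 = (82*√(49 + 36))*42 = (82*√85)*42 = 3444*√85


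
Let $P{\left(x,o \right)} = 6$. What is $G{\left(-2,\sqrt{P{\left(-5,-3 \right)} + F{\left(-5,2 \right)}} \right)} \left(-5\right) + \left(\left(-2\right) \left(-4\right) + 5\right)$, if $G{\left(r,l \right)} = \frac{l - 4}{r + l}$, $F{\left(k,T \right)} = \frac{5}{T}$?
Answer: $\frac{112}{9} + \frac{10 \sqrt{34}}{9} \approx 18.923$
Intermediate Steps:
$G{\left(r,l \right)} = \frac{-4 + l}{l + r}$
$G{\left(-2,\sqrt{P{\left(-5,-3 \right)} + F{\left(-5,2 \right)}} \right)} \left(-5\right) + \left(\left(-2\right) \left(-4\right) + 5\right) = \frac{-4 + \sqrt{6 + \frac{5}{2}}}{\sqrt{6 + \frac{5}{2}} - 2} \left(-5\right) + \left(\left(-2\right) \left(-4\right) + 5\right) = \frac{-4 + \sqrt{6 + 5 \cdot \frac{1}{2}}}{\sqrt{6 + 5 \cdot \frac{1}{2}} - 2} \left(-5\right) + \left(8 + 5\right) = \frac{-4 + \sqrt{6 + \frac{5}{2}}}{\sqrt{6 + \frac{5}{2}} - 2} \left(-5\right) + 13 = \frac{-4 + \sqrt{\frac{17}{2}}}{\sqrt{\frac{17}{2}} - 2} \left(-5\right) + 13 = \frac{-4 + \frac{\sqrt{34}}{2}}{\frac{\sqrt{34}}{2} - 2} \left(-5\right) + 13 = \frac{-4 + \frac{\sqrt{34}}{2}}{-2 + \frac{\sqrt{34}}{2}} \left(-5\right) + 13 = - \frac{5 \left(-4 + \frac{\sqrt{34}}{2}\right)}{-2 + \frac{\sqrt{34}}{2}} + 13 = 13 - \frac{5 \left(-4 + \frac{\sqrt{34}}{2}\right)}{-2 + \frac{\sqrt{34}}{2}}$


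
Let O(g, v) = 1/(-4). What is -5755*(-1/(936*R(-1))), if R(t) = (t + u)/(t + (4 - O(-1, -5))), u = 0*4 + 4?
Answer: 5755/864 ≈ 6.6609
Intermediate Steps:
O(g, v) = -1/4
u = 4 (u = 0 + 4 = 4)
R(t) = (4 + t)/(17/4 + t) (R(t) = (t + 4)/(t + (4 - 1*(-1/4))) = (4 + t)/(t + (4 + 1/4)) = (4 + t)/(t + 17/4) = (4 + t)/(17/4 + t))
-5755*(-1/(936*R(-1))) = -5755*(-(17 + 4*(-1))/(3744*(4 - 1))) = -5755/((4*3/(17 - 4))*(-936)) = -5755/((4*3/13)*(-936)) = -5755/((4*(1/13)*3)*(-936)) = -5755/((12/13)*(-936)) = -5755/(-864) = -5755*(-1/864) = 5755/864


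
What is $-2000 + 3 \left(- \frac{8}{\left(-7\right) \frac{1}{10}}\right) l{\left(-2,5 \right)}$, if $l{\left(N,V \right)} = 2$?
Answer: $- \frac{13520}{7} \approx -1931.4$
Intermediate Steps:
$-2000 + 3 \left(- \frac{8}{\left(-7\right) \frac{1}{10}}\right) l{\left(-2,5 \right)} = -2000 + 3 \left(- \frac{8}{\left(-7\right) \frac{1}{10}}\right) 2 = -2000 + 3 \left(- \frac{8}{- \frac{7}{10}}\right) 2 = -2000 + 3 \left(\left(-8\right) \left(- \frac{10}{7}\right)\right) 2 = -2000 + 3 \cdot \frac{80}{7} \cdot 2 = -2000 + \frac{240}{7} \cdot 2 = -2000 + \frac{480}{7} = - \frac{13520}{7}$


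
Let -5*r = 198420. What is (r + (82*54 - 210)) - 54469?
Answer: -89935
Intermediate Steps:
r = -39684 (r = -1/5*198420 = -39684)
(r + (82*54 - 210)) - 54469 = (-39684 + (82*54 - 210)) - 54469 = (-39684 + (4428 - 210)) - 54469 = (-39684 + 4218) - 54469 = -35466 - 54469 = -89935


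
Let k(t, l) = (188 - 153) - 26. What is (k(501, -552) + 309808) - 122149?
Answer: 187668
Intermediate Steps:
k(t, l) = 9 (k(t, l) = 35 - 26 = 9)
(k(501, -552) + 309808) - 122149 = (9 + 309808) - 122149 = 309817 - 122149 = 187668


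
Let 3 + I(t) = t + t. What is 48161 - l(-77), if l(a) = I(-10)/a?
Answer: 3708374/77 ≈ 48161.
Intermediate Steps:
I(t) = -3 + 2*t (I(t) = -3 + (t + t) = -3 + 2*t)
l(a) = -23/a (l(a) = (-3 + 2*(-10))/a = (-3 - 20)/a = -23/a)
48161 - l(-77) = 48161 - (-23)/(-77) = 48161 - (-23)*(-1)/77 = 48161 - 1*23/77 = 48161 - 23/77 = 3708374/77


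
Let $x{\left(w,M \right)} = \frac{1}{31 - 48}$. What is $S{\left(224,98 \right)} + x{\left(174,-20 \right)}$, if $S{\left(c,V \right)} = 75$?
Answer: $\frac{1274}{17} \approx 74.941$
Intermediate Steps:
$x{\left(w,M \right)} = - \frac{1}{17}$ ($x{\left(w,M \right)} = \frac{1}{-17} = - \frac{1}{17}$)
$S{\left(224,98 \right)} + x{\left(174,-20 \right)} = 75 - \frac{1}{17} = \frac{1274}{17}$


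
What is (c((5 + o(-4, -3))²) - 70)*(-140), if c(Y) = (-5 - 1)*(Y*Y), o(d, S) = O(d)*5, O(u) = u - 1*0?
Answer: 42534800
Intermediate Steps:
O(u) = u (O(u) = u + 0 = u)
o(d, S) = 5*d (o(d, S) = d*5 = 5*d)
c(Y) = -6*Y²
(c((5 + o(-4, -3))²) - 70)*(-140) = (-6*(5 + 5*(-4))⁴ - 70)*(-140) = (-6*(5 - 20)⁴ - 70)*(-140) = (-6*((-15)²)² - 70)*(-140) = (-6*225² - 70)*(-140) = (-6*50625 - 70)*(-140) = (-303750 - 70)*(-140) = -303820*(-140) = 42534800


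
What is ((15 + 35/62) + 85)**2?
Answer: 38875225/3844 ≈ 10113.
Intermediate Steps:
((15 + 35/62) + 85)**2 = (965/62 + 85)**2 = (6235/62)**2 = 38875225/3844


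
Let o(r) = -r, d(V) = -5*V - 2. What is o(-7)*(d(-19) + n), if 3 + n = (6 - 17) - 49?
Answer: 210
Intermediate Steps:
d(V) = -2 - 5*V
n = -63 (n = -3 + ((6 - 17) - 49) = -3 + (-11 - 49) = -3 - 60 = -63)
o(-7)*(d(-19) + n) = (-1*(-7))*((-2 - 5*(-19)) - 63) = 7*((-2 + 95) - 63) = 7*(93 - 63) = 7*30 = 210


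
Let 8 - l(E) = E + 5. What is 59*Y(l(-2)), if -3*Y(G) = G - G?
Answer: 0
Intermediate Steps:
l(E) = 3 - E (l(E) = 8 - (E + 5) = 8 - (5 + E) = 8 + (-5 - E) = 3 - E)
Y(G) = 0 (Y(G) = -(G - G)/3 = -⅓*0 = 0)
59*Y(l(-2)) = 59*0 = 0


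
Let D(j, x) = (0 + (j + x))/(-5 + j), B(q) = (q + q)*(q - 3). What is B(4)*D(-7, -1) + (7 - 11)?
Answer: 4/3 ≈ 1.3333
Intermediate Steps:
B(q) = 2*q*(-3 + q) (B(q) = (2*q)*(-3 + q) = 2*q*(-3 + q))
D(j, x) = (j + x)/(-5 + j)
B(4)*D(-7, -1) + (7 - 11) = (2*4*(-3 + 4))*((-7 - 1)/(-5 - 7)) + (7 - 11) = (2*4*1)*(-8/(-12)) - 4 = 8*(-1/12*(-8)) - 4 = 8*(⅔) - 4 = 16/3 - 4 = 4/3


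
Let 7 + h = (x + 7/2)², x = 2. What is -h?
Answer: -93/4 ≈ -23.250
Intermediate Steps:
h = 93/4 (h = -7 + (2 + 7/2)² = -7 + (11/2)² = -7 + 121/4 = 93/4 ≈ 23.250)
-h = -1*93/4 = -93/4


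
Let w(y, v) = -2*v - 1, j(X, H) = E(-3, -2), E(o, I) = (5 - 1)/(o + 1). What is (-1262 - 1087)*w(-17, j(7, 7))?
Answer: -7047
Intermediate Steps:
E(o, I) = 4/(1 + o)
j(X, H) = -2 (j(X, H) = 4/(1 - 3) = 4/(-2) = 4*(-½) = -2)
w(y, v) = -1 - 2*v
(-1262 - 1087)*w(-17, j(7, 7)) = (-1262 - 1087)*(-1 - 2*(-2)) = -2349*(-1 + 4) = -2349*3 = -7047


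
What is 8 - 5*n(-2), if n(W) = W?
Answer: 18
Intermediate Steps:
8 - 5*n(-2) = 8 - 5*(-2) = 8 + 10 = 18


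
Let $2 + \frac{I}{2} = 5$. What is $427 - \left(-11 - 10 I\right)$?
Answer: $498$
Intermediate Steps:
$I = 6$ ($I = -4 + 2 \cdot 5 = -4 + 10 = 6$)
$427 - \left(-11 - 10 I\right) = 427 - \left(-11 - 60\right) = 427 - -71 = 427 + 71 = 498$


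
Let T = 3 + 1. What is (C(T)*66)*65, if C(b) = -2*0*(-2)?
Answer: 0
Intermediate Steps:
T = 4
C(b) = 0 (C(b) = 0*(-2) = 0)
(C(T)*66)*65 = (0*66)*65 = 0*65 = 0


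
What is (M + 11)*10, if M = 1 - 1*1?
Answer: 110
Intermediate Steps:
M = 0 (M = 1 - 1 = 0)
(M + 11)*10 = (0 + 11)*10 = 11*10 = 110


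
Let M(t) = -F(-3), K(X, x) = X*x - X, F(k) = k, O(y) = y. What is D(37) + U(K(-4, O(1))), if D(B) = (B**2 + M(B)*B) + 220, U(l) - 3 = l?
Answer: 1703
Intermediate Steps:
K(X, x) = -X + X*x
U(l) = 3 + l
M(t) = 3 (M(t) = -1*(-3) = 3)
D(B) = 220 + B**2 + 3*B (D(B) = (B**2 + 3*B) + 220 = 220 + B**2 + 3*B)
D(37) + U(K(-4, O(1))) = (220 + 37**2 + 3*37) + (3 - 4*(-1 + 1)) = (220 + 1369 + 111) + (3 - 4*0) = 1700 + (3 + 0) = 1700 + 3 = 1703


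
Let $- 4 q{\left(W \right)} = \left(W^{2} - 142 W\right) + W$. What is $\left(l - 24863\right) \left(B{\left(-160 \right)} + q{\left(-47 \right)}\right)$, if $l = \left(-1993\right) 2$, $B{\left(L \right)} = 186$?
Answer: $58361527$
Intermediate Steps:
$q{\left(W \right)} = - \frac{W^{2}}{4} + \frac{141 W}{4}$ ($q{\left(W \right)} = - \frac{\left(W^{2} - 142 W\right) + W}{4} = - \frac{W^{2} - 141 W}{4} = - \frac{W^{2}}{4} + \frac{141 W}{4}$)
$l = -3986$
$\left(l - 24863\right) \left(B{\left(-160 \right)} + q{\left(-47 \right)}\right) = \left(-3986 - 24863\right) \left(186 + \frac{1}{4} \left(-47\right) \left(141 - -47\right)\right) = - 28849 \left(186 + \frac{1}{4} \left(-47\right) \left(141 + 47\right)\right) = - 28849 \left(186 + \frac{1}{4} \left(-47\right) 188\right) = - 28849 \left(186 - 2209\right) = \left(-28849\right) \left(-2023\right) = 58361527$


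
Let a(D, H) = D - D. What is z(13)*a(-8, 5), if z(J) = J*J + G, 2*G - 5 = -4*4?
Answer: 0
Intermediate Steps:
G = -11/2 (G = 5/2 + (-4*4)/2 = 5/2 + (½)*(-16) = 5/2 - 8 = -11/2 ≈ -5.5000)
a(D, H) = 0
z(J) = -11/2 + J² (z(J) = J*J - 11/2 = J² - 11/2 = -11/2 + J²)
z(13)*a(-8, 5) = (-11/2 + 13²)*0 = (-11/2 + 169)*0 = (327/2)*0 = 0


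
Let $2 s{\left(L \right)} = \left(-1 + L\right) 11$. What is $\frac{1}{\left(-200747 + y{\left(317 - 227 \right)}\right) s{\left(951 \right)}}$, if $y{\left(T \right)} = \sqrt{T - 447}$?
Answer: $- \frac{200747}{210564147462350} - \frac{i \sqrt{357}}{210564147462350} \approx -9.5338 \cdot 10^{-10} - 8.9732 \cdot 10^{-14} i$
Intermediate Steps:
$y{\left(T \right)} = \sqrt{-447 + T}$
$s{\left(L \right)} = - \frac{11}{2} + \frac{11 L}{2}$ ($s{\left(L \right)} = \frac{\left(-1 + L\right) 11}{2} = \frac{-11 + 11 L}{2} = - \frac{11}{2} + \frac{11 L}{2}$)
$\frac{1}{\left(-200747 + y{\left(317 - 227 \right)}\right) s{\left(951 \right)}} = \frac{1}{\left(-200747 + \sqrt{-447 + \left(317 - 227\right)}\right) \left(- \frac{11}{2} + \frac{11}{2} \cdot 951\right)} = \frac{1}{\left(-200747 + \sqrt{-447 + \left(317 - 227\right)}\right) \left(- \frac{11}{2} + \frac{10461}{2}\right)} = \frac{1}{\left(-200747 + \sqrt{-447 + 90}\right) 5225} = \frac{1}{-200747 + \sqrt{-357}} \cdot \frac{1}{5225} = \frac{1}{-200747 + i \sqrt{357}} \cdot \frac{1}{5225} = \frac{1}{5225 \left(-200747 + i \sqrt{357}\right)}$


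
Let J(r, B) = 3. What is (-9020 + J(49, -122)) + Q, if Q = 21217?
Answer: 12200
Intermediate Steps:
(-9020 + J(49, -122)) + Q = (-9020 + 3) + 21217 = -9017 + 21217 = 12200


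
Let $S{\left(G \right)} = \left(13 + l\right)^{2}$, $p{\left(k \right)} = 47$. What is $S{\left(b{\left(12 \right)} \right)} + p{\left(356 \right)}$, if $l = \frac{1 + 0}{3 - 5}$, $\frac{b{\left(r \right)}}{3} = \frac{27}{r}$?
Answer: $\frac{813}{4} \approx 203.25$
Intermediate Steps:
$b{\left(r \right)} = \frac{81}{r}$ ($b{\left(r \right)} = 3 \frac{27}{r} = \frac{81}{r}$)
$l = - \frac{1}{2}$ ($l = 1 \frac{1}{-2} = 1 \left(- \frac{1}{2}\right) = - \frac{1}{2} \approx -0.5$)
$S{\left(G \right)} = \frac{625}{4}$ ($S{\left(G \right)} = \left(13 - \frac{1}{2}\right)^{2} = \left(\frac{25}{2}\right)^{2} = \frac{625}{4}$)
$S{\left(b{\left(12 \right)} \right)} + p{\left(356 \right)} = \frac{625}{4} + 47 = \frac{813}{4}$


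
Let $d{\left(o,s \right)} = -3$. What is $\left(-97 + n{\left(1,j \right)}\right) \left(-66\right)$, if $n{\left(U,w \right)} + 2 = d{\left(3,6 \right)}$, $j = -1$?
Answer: $6732$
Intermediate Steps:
$n{\left(U,w \right)} = -5$ ($n{\left(U,w \right)} = -2 - 3 = -5$)
$\left(-97 + n{\left(1,j \right)}\right) \left(-66\right) = \left(-97 - 5\right) \left(-66\right) = \left(-102\right) \left(-66\right) = 6732$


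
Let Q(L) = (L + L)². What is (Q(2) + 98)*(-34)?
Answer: -3876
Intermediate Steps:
Q(L) = 4*L² (Q(L) = (2*L)² = 4*L²)
(Q(2) + 98)*(-34) = (4*2² + 98)*(-34) = (4*4 + 98)*(-34) = (16 + 98)*(-34) = 114*(-34) = -3876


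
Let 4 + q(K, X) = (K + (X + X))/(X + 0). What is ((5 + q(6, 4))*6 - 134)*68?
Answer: -7276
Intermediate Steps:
q(K, X) = -4 + (K + 2*X)/X (q(K, X) = -4 + (K + (X + X))/(X + 0) = -4 + (K + 2*X)/X)
((5 + q(6, 4))*6 - 134)*68 = ((5 + (-2 + 6/4))*6 - 134)*68 = ((5 + (-2 + 6*(¼)))*6 - 134)*68 = ((5 + (-2 + 3/2))*6 - 134)*68 = ((5 - ½)*6 - 134)*68 = ((9/2)*6 - 134)*68 = (27 - 134)*68 = -107*68 = -7276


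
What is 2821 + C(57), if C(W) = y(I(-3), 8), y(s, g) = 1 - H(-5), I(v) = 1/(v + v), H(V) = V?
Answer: 2827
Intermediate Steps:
I(v) = 1/(2*v)
y(s, g) = 6 (y(s, g) = 1 - 1*(-5) = 1 + 5 = 6)
C(W) = 6
2821 + C(57) = 2821 + 6 = 2827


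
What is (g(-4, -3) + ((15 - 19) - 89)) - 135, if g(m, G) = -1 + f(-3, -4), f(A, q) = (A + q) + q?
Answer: -240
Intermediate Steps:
f(A, q) = A + 2*q
g(m, G) = -12 (g(m, G) = -1 + (-3 + 2*(-4)) = -1 + (-3 - 8) = -1 - 11 = -12)
(g(-4, -3) + ((15 - 19) - 89)) - 135 = (-12 + ((15 - 19) - 89)) - 135 = (-12 + (-4 - 89)) - 135 = (-12 - 93) - 135 = -105 - 135 = -240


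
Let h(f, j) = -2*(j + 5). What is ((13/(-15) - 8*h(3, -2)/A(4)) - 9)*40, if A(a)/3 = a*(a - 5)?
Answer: -1664/3 ≈ -554.67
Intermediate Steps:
A(a) = 3*a*(-5 + a) (A(a) = 3*(a*(a - 5)) = 3*(a*(-5 + a)) = 3*a*(-5 + a))
h(f, j) = -10 - 2*j (h(f, j) = -2*(5 + j) = -10 - 2*j)
((13/(-15) - 8*h(3, -2)/A(4)) - 9)*40 = ((13/(-15) - 8*(-10 - 2*(-2))/(12*(-5 + 4))) - 9)*40 = ((13*(-1/15) - 8/((3*4*(-1))/(-10 + 4))) - 9)*40 = ((-13/15 - 8/((-12/(-6)))) - 9)*40 = ((-13/15 - 8/((-12*(-1/6)))) - 9)*40 = ((-13/15 - 8/2) - 9)*40 = ((-13/15 - 8*1/2) - 9)*40 = ((-13/15 - 4) - 9)*40 = (-73/15 - 9)*40 = -208/15*40 = -1664/3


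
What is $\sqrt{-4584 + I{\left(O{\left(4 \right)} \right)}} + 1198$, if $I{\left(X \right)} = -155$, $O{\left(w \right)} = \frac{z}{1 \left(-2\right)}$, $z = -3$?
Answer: $1198 + i \sqrt{4739} \approx 1198.0 + 68.84 i$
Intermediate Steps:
$O{\left(w \right)} = \frac{3}{2}$ ($O{\left(w \right)} = - \frac{3}{1 \left(-2\right)} = - \frac{3}{-2} = \left(-3\right) \left(- \frac{1}{2}\right) = \frac{3}{2}$)
$\sqrt{-4584 + I{\left(O{\left(4 \right)} \right)}} + 1198 = \sqrt{-4584 - 155} + 1198 = \sqrt{-4739} + 1198 = i \sqrt{4739} + 1198 = 1198 + i \sqrt{4739}$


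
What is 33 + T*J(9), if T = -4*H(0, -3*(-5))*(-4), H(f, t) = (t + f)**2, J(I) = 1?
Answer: 3633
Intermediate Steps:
H(f, t) = (f + t)**2
T = 3600 (T = -4*(0 - 3*(-5))**2*(-4) = -4*(0 + 15)**2*(-4) = -4*15**2*(-4) = -4*225*(-4) = -900*(-4) = 3600)
33 + T*J(9) = 33 + 3600*1 = 33 + 3600 = 3633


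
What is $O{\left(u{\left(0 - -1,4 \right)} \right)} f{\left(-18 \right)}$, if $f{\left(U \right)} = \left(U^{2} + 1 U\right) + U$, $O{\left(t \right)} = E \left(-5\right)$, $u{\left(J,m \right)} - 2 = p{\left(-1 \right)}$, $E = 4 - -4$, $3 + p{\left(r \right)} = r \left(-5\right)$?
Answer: $-11520$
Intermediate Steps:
$p{\left(r \right)} = -3 - 5 r$ ($p{\left(r \right)} = -3 + r \left(-5\right) = -3 - 5 r$)
$E = 8$ ($E = 4 + 4 = 8$)
$u{\left(J,m \right)} = 4$ ($u{\left(J,m \right)} = 2 - -2 = 2 + \left(-3 + 5\right) = 2 + 2 = 4$)
$O{\left(t \right)} = -40$ ($O{\left(t \right)} = 8 \left(-5\right) = -40$)
$f{\left(U \right)} = U^{2} + 2 U$ ($f{\left(U \right)} = \left(U^{2} + U\right) + U = \left(U + U^{2}\right) + U = U^{2} + 2 U$)
$O{\left(u{\left(0 - -1,4 \right)} \right)} f{\left(-18 \right)} = - 40 \left(- 18 \left(2 - 18\right)\right) = - 40 \left(\left(-18\right) \left(-16\right)\right) = \left(-40\right) 288 = -11520$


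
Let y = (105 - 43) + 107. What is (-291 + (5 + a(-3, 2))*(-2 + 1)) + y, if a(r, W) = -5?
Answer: -122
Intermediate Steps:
y = 169 (y = 62 + 107 = 169)
(-291 + (5 + a(-3, 2))*(-2 + 1)) + y = (-291 + (5 - 5)*(-2 + 1)) + 169 = (-291 + 0*(-1)) + 169 = (-291 + 0) + 169 = -291 + 169 = -122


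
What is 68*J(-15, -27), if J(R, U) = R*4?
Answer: -4080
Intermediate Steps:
J(R, U) = 4*R
68*J(-15, -27) = 68*(4*(-15)) = 68*(-60) = -4080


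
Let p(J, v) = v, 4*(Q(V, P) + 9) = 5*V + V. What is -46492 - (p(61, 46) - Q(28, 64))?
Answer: -46505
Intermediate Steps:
Q(V, P) = -9 + 3*V/2 (Q(V, P) = -9 + (5*V + V)/4 = -9 + (6*V)/4 = -9 + 3*V/2)
-46492 - (p(61, 46) - Q(28, 64)) = -46492 - (46 - (-9 + (3/2)*28)) = -46492 - (46 - (-9 + 42)) = -46492 - (46 - 1*33) = -46492 - (46 - 33) = -46492 - 1*13 = -46492 - 13 = -46505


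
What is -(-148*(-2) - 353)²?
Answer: -3249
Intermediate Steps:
-(-148*(-2) - 353)² = -(296 - 353)² = -1*(-57)² = -1*3249 = -3249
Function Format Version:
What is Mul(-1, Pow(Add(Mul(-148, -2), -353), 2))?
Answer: -3249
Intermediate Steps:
Mul(-1, Pow(Add(Mul(-148, -2), -353), 2)) = Mul(-1, Pow(Add(296, -353), 2)) = Mul(-1, Pow(-57, 2)) = Mul(-1, 3249) = -3249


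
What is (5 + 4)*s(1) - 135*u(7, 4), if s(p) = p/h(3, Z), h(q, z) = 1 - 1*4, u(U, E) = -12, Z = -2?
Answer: 1617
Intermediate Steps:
h(q, z) = -3 (h(q, z) = 1 - 4 = -3)
s(p) = -p/3 (s(p) = p/(-3) = p*(-⅓) = -p/3)
(5 + 4)*s(1) - 135*u(7, 4) = (5 + 4)*(-⅓*1) - 135*(-12) = 9*(-⅓) + 1620 = -3 + 1620 = 1617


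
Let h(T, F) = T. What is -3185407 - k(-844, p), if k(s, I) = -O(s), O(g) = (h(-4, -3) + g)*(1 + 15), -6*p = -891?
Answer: -3198975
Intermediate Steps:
p = 297/2 (p = -⅙*(-891) = 297/2 ≈ 148.50)
O(g) = -64 + 16*g (O(g) = (-4 + g)*(1 + 15) = (-4 + g)*16 = -64 + 16*g)
k(s, I) = 64 - 16*s (k(s, I) = -(-64 + 16*s) = 64 - 16*s)
-3185407 - k(-844, p) = -3185407 - (64 - 16*(-844)) = -3185407 - (64 + 13504) = -3185407 - 1*13568 = -3185407 - 13568 = -3198975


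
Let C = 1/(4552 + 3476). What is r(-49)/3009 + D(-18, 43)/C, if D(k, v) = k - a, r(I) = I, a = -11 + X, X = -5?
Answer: -48312553/3009 ≈ -16056.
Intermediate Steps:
a = -16 (a = -11 - 5 = -16)
D(k, v) = 16 + k (D(k, v) = k - 1*(-16) = k + 16 = 16 + k)
C = 1/8028 ≈ 0.00012456
r(-49)/3009 + D(-18, 43)/C = -49/3009 + (16 - 18)/(1/8028) = -49*1/3009 - 2*8028 = -49/3009 - 16056 = -48312553/3009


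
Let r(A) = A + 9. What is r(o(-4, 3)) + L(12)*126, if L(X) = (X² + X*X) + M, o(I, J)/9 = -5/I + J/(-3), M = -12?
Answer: 139149/4 ≈ 34787.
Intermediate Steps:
o(I, J) = -45/I - 3*J (o(I, J) = 9*(-5/I + J/(-3)) = 9*(-5/I + J*(-⅓)) = 9*(-5/I - J/3) = -45/I - 3*J)
L(X) = -12 + 2*X² (L(X) = (X² + X*X) - 12 = (X² + X²) - 12 = 2*X² - 12 = -12 + 2*X²)
r(A) = 9 + A
r(o(-4, 3)) + L(12)*126 = (9 + (-45/(-4) - 3*3)) + (-12 + 2*12²)*126 = (9 + (-45*(-¼) - 9)) + (-12 + 2*144)*126 = (9 + (45/4 - 9)) + (-12 + 288)*126 = (9 + 9/4) + 276*126 = 45/4 + 34776 = 139149/4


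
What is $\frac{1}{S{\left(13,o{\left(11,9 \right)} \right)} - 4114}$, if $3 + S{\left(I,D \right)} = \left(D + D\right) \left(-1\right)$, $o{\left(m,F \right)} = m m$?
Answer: $- \frac{1}{4359} \approx -0.00022941$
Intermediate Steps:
$o{\left(m,F \right)} = m^{2}$
$S{\left(I,D \right)} = -3 - 2 D$ ($S{\left(I,D \right)} = -3 + \left(D + D\right) \left(-1\right) = -3 + 2 D \left(-1\right) = -3 - 2 D$)
$\frac{1}{S{\left(13,o{\left(11,9 \right)} \right)} - 4114} = \frac{1}{\left(-3 - 2 \cdot 11^{2}\right) - 4114} = \frac{1}{\left(-3 - 242\right) - 4114} = \frac{1}{-245 - 4114} = \frac{1}{-4359} = - \frac{1}{4359}$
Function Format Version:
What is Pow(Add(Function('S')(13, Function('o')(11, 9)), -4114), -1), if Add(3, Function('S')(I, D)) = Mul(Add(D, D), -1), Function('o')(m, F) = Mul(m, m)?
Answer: Rational(-1, 4359) ≈ -0.00022941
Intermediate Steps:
Function('o')(m, F) = Pow(m, 2)
Function('S')(I, D) = Add(-3, Mul(-2, D)) (Function('S')(I, D) = Add(-3, Mul(Add(D, D), -1)) = Add(-3, Mul(Mul(2, D), -1)) = Add(-3, Mul(-2, D)))
Pow(Add(Function('S')(13, Function('o')(11, 9)), -4114), -1) = Pow(Add(Add(-3, Mul(-2, Pow(11, 2))), -4114), -1) = Pow(Add(Add(-3, Mul(-2, 121)), -4114), -1) = Pow(Add(Add(-3, -242), -4114), -1) = Pow(Add(-245, -4114), -1) = Pow(-4359, -1) = Rational(-1, 4359)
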